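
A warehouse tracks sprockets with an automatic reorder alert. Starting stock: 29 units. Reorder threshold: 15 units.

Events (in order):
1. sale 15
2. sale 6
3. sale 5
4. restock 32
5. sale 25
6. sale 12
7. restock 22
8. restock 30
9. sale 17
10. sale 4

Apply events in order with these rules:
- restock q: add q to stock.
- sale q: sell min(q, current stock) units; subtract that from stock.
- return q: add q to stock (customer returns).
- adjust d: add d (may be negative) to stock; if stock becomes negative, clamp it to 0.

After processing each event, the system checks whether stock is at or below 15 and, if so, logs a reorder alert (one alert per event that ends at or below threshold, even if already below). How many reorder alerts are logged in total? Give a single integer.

Answer: 5

Derivation:
Processing events:
Start: stock = 29
  Event 1 (sale 15): sell min(15,29)=15. stock: 29 - 15 = 14. total_sold = 15
  Event 2 (sale 6): sell min(6,14)=6. stock: 14 - 6 = 8. total_sold = 21
  Event 3 (sale 5): sell min(5,8)=5. stock: 8 - 5 = 3. total_sold = 26
  Event 4 (restock 32): 3 + 32 = 35
  Event 5 (sale 25): sell min(25,35)=25. stock: 35 - 25 = 10. total_sold = 51
  Event 6 (sale 12): sell min(12,10)=10. stock: 10 - 10 = 0. total_sold = 61
  Event 7 (restock 22): 0 + 22 = 22
  Event 8 (restock 30): 22 + 30 = 52
  Event 9 (sale 17): sell min(17,52)=17. stock: 52 - 17 = 35. total_sold = 78
  Event 10 (sale 4): sell min(4,35)=4. stock: 35 - 4 = 31. total_sold = 82
Final: stock = 31, total_sold = 82

Checking against threshold 15:
  After event 1: stock=14 <= 15 -> ALERT
  After event 2: stock=8 <= 15 -> ALERT
  After event 3: stock=3 <= 15 -> ALERT
  After event 4: stock=35 > 15
  After event 5: stock=10 <= 15 -> ALERT
  After event 6: stock=0 <= 15 -> ALERT
  After event 7: stock=22 > 15
  After event 8: stock=52 > 15
  After event 9: stock=35 > 15
  After event 10: stock=31 > 15
Alert events: [1, 2, 3, 5, 6]. Count = 5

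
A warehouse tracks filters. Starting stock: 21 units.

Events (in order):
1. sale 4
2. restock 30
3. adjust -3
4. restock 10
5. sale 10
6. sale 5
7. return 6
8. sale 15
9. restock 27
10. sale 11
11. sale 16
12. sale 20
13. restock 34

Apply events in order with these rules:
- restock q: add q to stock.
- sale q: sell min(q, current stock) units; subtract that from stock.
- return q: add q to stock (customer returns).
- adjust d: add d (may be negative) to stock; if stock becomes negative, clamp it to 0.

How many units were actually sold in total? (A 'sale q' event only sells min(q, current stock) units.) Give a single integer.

Processing events:
Start: stock = 21
  Event 1 (sale 4): sell min(4,21)=4. stock: 21 - 4 = 17. total_sold = 4
  Event 2 (restock 30): 17 + 30 = 47
  Event 3 (adjust -3): 47 + -3 = 44
  Event 4 (restock 10): 44 + 10 = 54
  Event 5 (sale 10): sell min(10,54)=10. stock: 54 - 10 = 44. total_sold = 14
  Event 6 (sale 5): sell min(5,44)=5. stock: 44 - 5 = 39. total_sold = 19
  Event 7 (return 6): 39 + 6 = 45
  Event 8 (sale 15): sell min(15,45)=15. stock: 45 - 15 = 30. total_sold = 34
  Event 9 (restock 27): 30 + 27 = 57
  Event 10 (sale 11): sell min(11,57)=11. stock: 57 - 11 = 46. total_sold = 45
  Event 11 (sale 16): sell min(16,46)=16. stock: 46 - 16 = 30. total_sold = 61
  Event 12 (sale 20): sell min(20,30)=20. stock: 30 - 20 = 10. total_sold = 81
  Event 13 (restock 34): 10 + 34 = 44
Final: stock = 44, total_sold = 81

Answer: 81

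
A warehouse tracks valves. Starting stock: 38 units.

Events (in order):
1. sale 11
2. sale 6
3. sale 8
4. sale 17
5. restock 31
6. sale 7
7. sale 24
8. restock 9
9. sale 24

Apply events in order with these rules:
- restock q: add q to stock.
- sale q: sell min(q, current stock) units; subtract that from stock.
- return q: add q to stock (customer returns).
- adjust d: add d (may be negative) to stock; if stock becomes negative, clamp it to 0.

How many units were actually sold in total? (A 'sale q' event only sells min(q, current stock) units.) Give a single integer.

Answer: 78

Derivation:
Processing events:
Start: stock = 38
  Event 1 (sale 11): sell min(11,38)=11. stock: 38 - 11 = 27. total_sold = 11
  Event 2 (sale 6): sell min(6,27)=6. stock: 27 - 6 = 21. total_sold = 17
  Event 3 (sale 8): sell min(8,21)=8. stock: 21 - 8 = 13. total_sold = 25
  Event 4 (sale 17): sell min(17,13)=13. stock: 13 - 13 = 0. total_sold = 38
  Event 5 (restock 31): 0 + 31 = 31
  Event 6 (sale 7): sell min(7,31)=7. stock: 31 - 7 = 24. total_sold = 45
  Event 7 (sale 24): sell min(24,24)=24. stock: 24 - 24 = 0. total_sold = 69
  Event 8 (restock 9): 0 + 9 = 9
  Event 9 (sale 24): sell min(24,9)=9. stock: 9 - 9 = 0. total_sold = 78
Final: stock = 0, total_sold = 78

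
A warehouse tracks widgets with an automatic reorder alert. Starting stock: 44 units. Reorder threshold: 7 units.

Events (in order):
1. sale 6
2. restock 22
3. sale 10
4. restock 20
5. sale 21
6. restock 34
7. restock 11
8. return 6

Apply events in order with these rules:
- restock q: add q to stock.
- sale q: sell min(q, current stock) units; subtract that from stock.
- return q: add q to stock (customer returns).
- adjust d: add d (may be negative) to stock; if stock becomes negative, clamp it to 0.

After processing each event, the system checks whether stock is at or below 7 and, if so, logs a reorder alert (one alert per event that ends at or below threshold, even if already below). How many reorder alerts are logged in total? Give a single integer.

Answer: 0

Derivation:
Processing events:
Start: stock = 44
  Event 1 (sale 6): sell min(6,44)=6. stock: 44 - 6 = 38. total_sold = 6
  Event 2 (restock 22): 38 + 22 = 60
  Event 3 (sale 10): sell min(10,60)=10. stock: 60 - 10 = 50. total_sold = 16
  Event 4 (restock 20): 50 + 20 = 70
  Event 5 (sale 21): sell min(21,70)=21. stock: 70 - 21 = 49. total_sold = 37
  Event 6 (restock 34): 49 + 34 = 83
  Event 7 (restock 11): 83 + 11 = 94
  Event 8 (return 6): 94 + 6 = 100
Final: stock = 100, total_sold = 37

Checking against threshold 7:
  After event 1: stock=38 > 7
  After event 2: stock=60 > 7
  After event 3: stock=50 > 7
  After event 4: stock=70 > 7
  After event 5: stock=49 > 7
  After event 6: stock=83 > 7
  After event 7: stock=94 > 7
  After event 8: stock=100 > 7
Alert events: []. Count = 0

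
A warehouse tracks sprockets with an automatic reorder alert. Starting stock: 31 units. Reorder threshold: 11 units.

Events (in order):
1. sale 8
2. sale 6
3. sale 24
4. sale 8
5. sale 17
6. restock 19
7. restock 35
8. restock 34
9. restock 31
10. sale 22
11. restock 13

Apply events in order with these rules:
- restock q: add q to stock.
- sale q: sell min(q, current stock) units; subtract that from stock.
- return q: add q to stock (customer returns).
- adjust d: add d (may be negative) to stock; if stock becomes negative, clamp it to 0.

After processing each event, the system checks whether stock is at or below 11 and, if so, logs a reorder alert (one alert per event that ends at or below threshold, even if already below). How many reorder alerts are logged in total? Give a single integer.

Processing events:
Start: stock = 31
  Event 1 (sale 8): sell min(8,31)=8. stock: 31 - 8 = 23. total_sold = 8
  Event 2 (sale 6): sell min(6,23)=6. stock: 23 - 6 = 17. total_sold = 14
  Event 3 (sale 24): sell min(24,17)=17. stock: 17 - 17 = 0. total_sold = 31
  Event 4 (sale 8): sell min(8,0)=0. stock: 0 - 0 = 0. total_sold = 31
  Event 5 (sale 17): sell min(17,0)=0. stock: 0 - 0 = 0. total_sold = 31
  Event 6 (restock 19): 0 + 19 = 19
  Event 7 (restock 35): 19 + 35 = 54
  Event 8 (restock 34): 54 + 34 = 88
  Event 9 (restock 31): 88 + 31 = 119
  Event 10 (sale 22): sell min(22,119)=22. stock: 119 - 22 = 97. total_sold = 53
  Event 11 (restock 13): 97 + 13 = 110
Final: stock = 110, total_sold = 53

Checking against threshold 11:
  After event 1: stock=23 > 11
  After event 2: stock=17 > 11
  After event 3: stock=0 <= 11 -> ALERT
  After event 4: stock=0 <= 11 -> ALERT
  After event 5: stock=0 <= 11 -> ALERT
  After event 6: stock=19 > 11
  After event 7: stock=54 > 11
  After event 8: stock=88 > 11
  After event 9: stock=119 > 11
  After event 10: stock=97 > 11
  After event 11: stock=110 > 11
Alert events: [3, 4, 5]. Count = 3

Answer: 3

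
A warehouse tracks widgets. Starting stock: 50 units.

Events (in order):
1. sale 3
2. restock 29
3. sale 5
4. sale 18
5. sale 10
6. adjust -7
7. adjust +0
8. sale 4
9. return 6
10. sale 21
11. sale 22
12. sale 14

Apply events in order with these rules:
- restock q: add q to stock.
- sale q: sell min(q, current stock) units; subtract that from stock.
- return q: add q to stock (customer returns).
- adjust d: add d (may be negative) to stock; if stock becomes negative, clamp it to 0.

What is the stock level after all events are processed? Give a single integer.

Processing events:
Start: stock = 50
  Event 1 (sale 3): sell min(3,50)=3. stock: 50 - 3 = 47. total_sold = 3
  Event 2 (restock 29): 47 + 29 = 76
  Event 3 (sale 5): sell min(5,76)=5. stock: 76 - 5 = 71. total_sold = 8
  Event 4 (sale 18): sell min(18,71)=18. stock: 71 - 18 = 53. total_sold = 26
  Event 5 (sale 10): sell min(10,53)=10. stock: 53 - 10 = 43. total_sold = 36
  Event 6 (adjust -7): 43 + -7 = 36
  Event 7 (adjust +0): 36 + 0 = 36
  Event 8 (sale 4): sell min(4,36)=4. stock: 36 - 4 = 32. total_sold = 40
  Event 9 (return 6): 32 + 6 = 38
  Event 10 (sale 21): sell min(21,38)=21. stock: 38 - 21 = 17. total_sold = 61
  Event 11 (sale 22): sell min(22,17)=17. stock: 17 - 17 = 0. total_sold = 78
  Event 12 (sale 14): sell min(14,0)=0. stock: 0 - 0 = 0. total_sold = 78
Final: stock = 0, total_sold = 78

Answer: 0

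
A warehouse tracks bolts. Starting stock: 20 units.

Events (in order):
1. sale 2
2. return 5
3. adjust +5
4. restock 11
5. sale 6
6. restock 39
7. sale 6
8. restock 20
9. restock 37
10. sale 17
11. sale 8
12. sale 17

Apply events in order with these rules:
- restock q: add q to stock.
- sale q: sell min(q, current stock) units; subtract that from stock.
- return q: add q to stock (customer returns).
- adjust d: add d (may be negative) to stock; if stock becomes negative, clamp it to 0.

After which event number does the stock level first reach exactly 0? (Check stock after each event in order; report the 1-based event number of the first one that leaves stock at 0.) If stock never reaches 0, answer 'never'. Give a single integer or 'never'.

Answer: never

Derivation:
Processing events:
Start: stock = 20
  Event 1 (sale 2): sell min(2,20)=2. stock: 20 - 2 = 18. total_sold = 2
  Event 2 (return 5): 18 + 5 = 23
  Event 3 (adjust +5): 23 + 5 = 28
  Event 4 (restock 11): 28 + 11 = 39
  Event 5 (sale 6): sell min(6,39)=6. stock: 39 - 6 = 33. total_sold = 8
  Event 6 (restock 39): 33 + 39 = 72
  Event 7 (sale 6): sell min(6,72)=6. stock: 72 - 6 = 66. total_sold = 14
  Event 8 (restock 20): 66 + 20 = 86
  Event 9 (restock 37): 86 + 37 = 123
  Event 10 (sale 17): sell min(17,123)=17. stock: 123 - 17 = 106. total_sold = 31
  Event 11 (sale 8): sell min(8,106)=8. stock: 106 - 8 = 98. total_sold = 39
  Event 12 (sale 17): sell min(17,98)=17. stock: 98 - 17 = 81. total_sold = 56
Final: stock = 81, total_sold = 56

Stock never reaches 0.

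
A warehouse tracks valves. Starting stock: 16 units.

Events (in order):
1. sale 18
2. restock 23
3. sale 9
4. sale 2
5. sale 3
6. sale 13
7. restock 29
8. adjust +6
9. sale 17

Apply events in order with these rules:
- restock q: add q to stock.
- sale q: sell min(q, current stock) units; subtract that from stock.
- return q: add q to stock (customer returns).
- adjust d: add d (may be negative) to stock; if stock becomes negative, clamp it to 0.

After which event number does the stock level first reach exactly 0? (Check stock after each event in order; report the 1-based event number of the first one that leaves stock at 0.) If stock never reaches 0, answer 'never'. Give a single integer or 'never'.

Answer: 1

Derivation:
Processing events:
Start: stock = 16
  Event 1 (sale 18): sell min(18,16)=16. stock: 16 - 16 = 0. total_sold = 16
  Event 2 (restock 23): 0 + 23 = 23
  Event 3 (sale 9): sell min(9,23)=9. stock: 23 - 9 = 14. total_sold = 25
  Event 4 (sale 2): sell min(2,14)=2. stock: 14 - 2 = 12. total_sold = 27
  Event 5 (sale 3): sell min(3,12)=3. stock: 12 - 3 = 9. total_sold = 30
  Event 6 (sale 13): sell min(13,9)=9. stock: 9 - 9 = 0. total_sold = 39
  Event 7 (restock 29): 0 + 29 = 29
  Event 8 (adjust +6): 29 + 6 = 35
  Event 9 (sale 17): sell min(17,35)=17. stock: 35 - 17 = 18. total_sold = 56
Final: stock = 18, total_sold = 56

First zero at event 1.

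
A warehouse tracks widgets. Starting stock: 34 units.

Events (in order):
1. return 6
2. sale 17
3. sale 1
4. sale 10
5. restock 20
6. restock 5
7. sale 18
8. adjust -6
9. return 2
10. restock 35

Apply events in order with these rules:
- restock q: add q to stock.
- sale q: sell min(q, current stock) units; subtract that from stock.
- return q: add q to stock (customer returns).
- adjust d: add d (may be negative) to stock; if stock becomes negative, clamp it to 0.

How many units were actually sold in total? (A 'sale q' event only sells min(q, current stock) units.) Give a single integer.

Processing events:
Start: stock = 34
  Event 1 (return 6): 34 + 6 = 40
  Event 2 (sale 17): sell min(17,40)=17. stock: 40 - 17 = 23. total_sold = 17
  Event 3 (sale 1): sell min(1,23)=1. stock: 23 - 1 = 22. total_sold = 18
  Event 4 (sale 10): sell min(10,22)=10. stock: 22 - 10 = 12. total_sold = 28
  Event 5 (restock 20): 12 + 20 = 32
  Event 6 (restock 5): 32 + 5 = 37
  Event 7 (sale 18): sell min(18,37)=18. stock: 37 - 18 = 19. total_sold = 46
  Event 8 (adjust -6): 19 + -6 = 13
  Event 9 (return 2): 13 + 2 = 15
  Event 10 (restock 35): 15 + 35 = 50
Final: stock = 50, total_sold = 46

Answer: 46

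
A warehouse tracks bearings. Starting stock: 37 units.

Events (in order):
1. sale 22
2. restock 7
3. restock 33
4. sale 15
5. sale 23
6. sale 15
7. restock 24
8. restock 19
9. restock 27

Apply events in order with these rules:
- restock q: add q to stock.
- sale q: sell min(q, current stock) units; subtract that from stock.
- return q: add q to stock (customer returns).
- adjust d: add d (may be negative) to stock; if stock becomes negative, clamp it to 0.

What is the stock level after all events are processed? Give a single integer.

Processing events:
Start: stock = 37
  Event 1 (sale 22): sell min(22,37)=22. stock: 37 - 22 = 15. total_sold = 22
  Event 2 (restock 7): 15 + 7 = 22
  Event 3 (restock 33): 22 + 33 = 55
  Event 4 (sale 15): sell min(15,55)=15. stock: 55 - 15 = 40. total_sold = 37
  Event 5 (sale 23): sell min(23,40)=23. stock: 40 - 23 = 17. total_sold = 60
  Event 6 (sale 15): sell min(15,17)=15. stock: 17 - 15 = 2. total_sold = 75
  Event 7 (restock 24): 2 + 24 = 26
  Event 8 (restock 19): 26 + 19 = 45
  Event 9 (restock 27): 45 + 27 = 72
Final: stock = 72, total_sold = 75

Answer: 72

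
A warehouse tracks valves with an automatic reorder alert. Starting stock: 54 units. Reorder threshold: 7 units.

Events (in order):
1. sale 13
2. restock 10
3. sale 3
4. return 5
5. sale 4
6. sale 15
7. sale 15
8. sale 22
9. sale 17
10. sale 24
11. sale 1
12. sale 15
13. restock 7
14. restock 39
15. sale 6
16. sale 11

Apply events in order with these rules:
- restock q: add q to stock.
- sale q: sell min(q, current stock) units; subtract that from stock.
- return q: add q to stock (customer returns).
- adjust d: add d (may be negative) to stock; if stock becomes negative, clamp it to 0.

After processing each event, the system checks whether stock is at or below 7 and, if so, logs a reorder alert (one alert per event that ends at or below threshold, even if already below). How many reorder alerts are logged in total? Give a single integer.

Answer: 6

Derivation:
Processing events:
Start: stock = 54
  Event 1 (sale 13): sell min(13,54)=13. stock: 54 - 13 = 41. total_sold = 13
  Event 2 (restock 10): 41 + 10 = 51
  Event 3 (sale 3): sell min(3,51)=3. stock: 51 - 3 = 48. total_sold = 16
  Event 4 (return 5): 48 + 5 = 53
  Event 5 (sale 4): sell min(4,53)=4. stock: 53 - 4 = 49. total_sold = 20
  Event 6 (sale 15): sell min(15,49)=15. stock: 49 - 15 = 34. total_sold = 35
  Event 7 (sale 15): sell min(15,34)=15. stock: 34 - 15 = 19. total_sold = 50
  Event 8 (sale 22): sell min(22,19)=19. stock: 19 - 19 = 0. total_sold = 69
  Event 9 (sale 17): sell min(17,0)=0. stock: 0 - 0 = 0. total_sold = 69
  Event 10 (sale 24): sell min(24,0)=0. stock: 0 - 0 = 0. total_sold = 69
  Event 11 (sale 1): sell min(1,0)=0. stock: 0 - 0 = 0. total_sold = 69
  Event 12 (sale 15): sell min(15,0)=0. stock: 0 - 0 = 0. total_sold = 69
  Event 13 (restock 7): 0 + 7 = 7
  Event 14 (restock 39): 7 + 39 = 46
  Event 15 (sale 6): sell min(6,46)=6. stock: 46 - 6 = 40. total_sold = 75
  Event 16 (sale 11): sell min(11,40)=11. stock: 40 - 11 = 29. total_sold = 86
Final: stock = 29, total_sold = 86

Checking against threshold 7:
  After event 1: stock=41 > 7
  After event 2: stock=51 > 7
  After event 3: stock=48 > 7
  After event 4: stock=53 > 7
  After event 5: stock=49 > 7
  After event 6: stock=34 > 7
  After event 7: stock=19 > 7
  After event 8: stock=0 <= 7 -> ALERT
  After event 9: stock=0 <= 7 -> ALERT
  After event 10: stock=0 <= 7 -> ALERT
  After event 11: stock=0 <= 7 -> ALERT
  After event 12: stock=0 <= 7 -> ALERT
  After event 13: stock=7 <= 7 -> ALERT
  After event 14: stock=46 > 7
  After event 15: stock=40 > 7
  After event 16: stock=29 > 7
Alert events: [8, 9, 10, 11, 12, 13]. Count = 6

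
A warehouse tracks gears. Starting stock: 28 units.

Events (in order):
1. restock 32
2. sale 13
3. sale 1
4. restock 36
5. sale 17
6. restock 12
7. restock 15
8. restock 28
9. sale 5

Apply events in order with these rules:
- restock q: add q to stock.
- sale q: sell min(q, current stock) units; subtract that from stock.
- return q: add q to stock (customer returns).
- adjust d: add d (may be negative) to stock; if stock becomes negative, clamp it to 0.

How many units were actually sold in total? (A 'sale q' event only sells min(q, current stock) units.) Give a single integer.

Processing events:
Start: stock = 28
  Event 1 (restock 32): 28 + 32 = 60
  Event 2 (sale 13): sell min(13,60)=13. stock: 60 - 13 = 47. total_sold = 13
  Event 3 (sale 1): sell min(1,47)=1. stock: 47 - 1 = 46. total_sold = 14
  Event 4 (restock 36): 46 + 36 = 82
  Event 5 (sale 17): sell min(17,82)=17. stock: 82 - 17 = 65. total_sold = 31
  Event 6 (restock 12): 65 + 12 = 77
  Event 7 (restock 15): 77 + 15 = 92
  Event 8 (restock 28): 92 + 28 = 120
  Event 9 (sale 5): sell min(5,120)=5. stock: 120 - 5 = 115. total_sold = 36
Final: stock = 115, total_sold = 36

Answer: 36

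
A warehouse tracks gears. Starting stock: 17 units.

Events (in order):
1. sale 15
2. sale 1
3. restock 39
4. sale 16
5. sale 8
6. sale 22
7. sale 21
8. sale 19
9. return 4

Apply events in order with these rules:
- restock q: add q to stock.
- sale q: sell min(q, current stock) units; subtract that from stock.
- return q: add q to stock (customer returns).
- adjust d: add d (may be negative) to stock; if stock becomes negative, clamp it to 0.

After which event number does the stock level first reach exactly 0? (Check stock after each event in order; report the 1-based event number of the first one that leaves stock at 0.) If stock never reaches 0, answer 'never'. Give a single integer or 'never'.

Answer: 6

Derivation:
Processing events:
Start: stock = 17
  Event 1 (sale 15): sell min(15,17)=15. stock: 17 - 15 = 2. total_sold = 15
  Event 2 (sale 1): sell min(1,2)=1. stock: 2 - 1 = 1. total_sold = 16
  Event 3 (restock 39): 1 + 39 = 40
  Event 4 (sale 16): sell min(16,40)=16. stock: 40 - 16 = 24. total_sold = 32
  Event 5 (sale 8): sell min(8,24)=8. stock: 24 - 8 = 16. total_sold = 40
  Event 6 (sale 22): sell min(22,16)=16. stock: 16 - 16 = 0. total_sold = 56
  Event 7 (sale 21): sell min(21,0)=0. stock: 0 - 0 = 0. total_sold = 56
  Event 8 (sale 19): sell min(19,0)=0. stock: 0 - 0 = 0. total_sold = 56
  Event 9 (return 4): 0 + 4 = 4
Final: stock = 4, total_sold = 56

First zero at event 6.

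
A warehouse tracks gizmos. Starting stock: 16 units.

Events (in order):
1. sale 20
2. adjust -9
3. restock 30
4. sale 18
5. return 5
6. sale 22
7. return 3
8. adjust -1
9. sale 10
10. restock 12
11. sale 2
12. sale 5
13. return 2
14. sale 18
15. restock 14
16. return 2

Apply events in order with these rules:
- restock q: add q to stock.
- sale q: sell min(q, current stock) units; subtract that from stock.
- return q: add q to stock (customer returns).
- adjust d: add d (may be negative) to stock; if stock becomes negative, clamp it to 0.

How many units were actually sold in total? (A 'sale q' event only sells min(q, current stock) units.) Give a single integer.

Answer: 67

Derivation:
Processing events:
Start: stock = 16
  Event 1 (sale 20): sell min(20,16)=16. stock: 16 - 16 = 0. total_sold = 16
  Event 2 (adjust -9): 0 + -9 = 0 (clamped to 0)
  Event 3 (restock 30): 0 + 30 = 30
  Event 4 (sale 18): sell min(18,30)=18. stock: 30 - 18 = 12. total_sold = 34
  Event 5 (return 5): 12 + 5 = 17
  Event 6 (sale 22): sell min(22,17)=17. stock: 17 - 17 = 0. total_sold = 51
  Event 7 (return 3): 0 + 3 = 3
  Event 8 (adjust -1): 3 + -1 = 2
  Event 9 (sale 10): sell min(10,2)=2. stock: 2 - 2 = 0. total_sold = 53
  Event 10 (restock 12): 0 + 12 = 12
  Event 11 (sale 2): sell min(2,12)=2. stock: 12 - 2 = 10. total_sold = 55
  Event 12 (sale 5): sell min(5,10)=5. stock: 10 - 5 = 5. total_sold = 60
  Event 13 (return 2): 5 + 2 = 7
  Event 14 (sale 18): sell min(18,7)=7. stock: 7 - 7 = 0. total_sold = 67
  Event 15 (restock 14): 0 + 14 = 14
  Event 16 (return 2): 14 + 2 = 16
Final: stock = 16, total_sold = 67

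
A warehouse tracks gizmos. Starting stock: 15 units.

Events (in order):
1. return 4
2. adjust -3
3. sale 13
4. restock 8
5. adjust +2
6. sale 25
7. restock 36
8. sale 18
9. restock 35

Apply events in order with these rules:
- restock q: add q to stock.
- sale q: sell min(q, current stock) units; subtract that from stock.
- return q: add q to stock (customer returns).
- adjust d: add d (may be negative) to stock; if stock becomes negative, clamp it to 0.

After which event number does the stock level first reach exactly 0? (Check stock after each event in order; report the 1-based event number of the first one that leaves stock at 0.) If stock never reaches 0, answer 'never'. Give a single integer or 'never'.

Answer: 6

Derivation:
Processing events:
Start: stock = 15
  Event 1 (return 4): 15 + 4 = 19
  Event 2 (adjust -3): 19 + -3 = 16
  Event 3 (sale 13): sell min(13,16)=13. stock: 16 - 13 = 3. total_sold = 13
  Event 4 (restock 8): 3 + 8 = 11
  Event 5 (adjust +2): 11 + 2 = 13
  Event 6 (sale 25): sell min(25,13)=13. stock: 13 - 13 = 0. total_sold = 26
  Event 7 (restock 36): 0 + 36 = 36
  Event 8 (sale 18): sell min(18,36)=18. stock: 36 - 18 = 18. total_sold = 44
  Event 9 (restock 35): 18 + 35 = 53
Final: stock = 53, total_sold = 44

First zero at event 6.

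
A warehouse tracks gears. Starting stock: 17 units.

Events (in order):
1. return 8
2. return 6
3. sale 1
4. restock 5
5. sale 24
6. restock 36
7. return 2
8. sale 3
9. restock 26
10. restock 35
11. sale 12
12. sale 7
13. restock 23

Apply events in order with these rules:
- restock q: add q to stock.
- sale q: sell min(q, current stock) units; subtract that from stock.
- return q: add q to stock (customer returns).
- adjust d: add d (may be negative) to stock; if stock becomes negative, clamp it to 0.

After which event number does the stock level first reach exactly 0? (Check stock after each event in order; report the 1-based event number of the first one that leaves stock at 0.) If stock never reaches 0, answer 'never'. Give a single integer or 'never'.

Answer: never

Derivation:
Processing events:
Start: stock = 17
  Event 1 (return 8): 17 + 8 = 25
  Event 2 (return 6): 25 + 6 = 31
  Event 3 (sale 1): sell min(1,31)=1. stock: 31 - 1 = 30. total_sold = 1
  Event 4 (restock 5): 30 + 5 = 35
  Event 5 (sale 24): sell min(24,35)=24. stock: 35 - 24 = 11. total_sold = 25
  Event 6 (restock 36): 11 + 36 = 47
  Event 7 (return 2): 47 + 2 = 49
  Event 8 (sale 3): sell min(3,49)=3. stock: 49 - 3 = 46. total_sold = 28
  Event 9 (restock 26): 46 + 26 = 72
  Event 10 (restock 35): 72 + 35 = 107
  Event 11 (sale 12): sell min(12,107)=12. stock: 107 - 12 = 95. total_sold = 40
  Event 12 (sale 7): sell min(7,95)=7. stock: 95 - 7 = 88. total_sold = 47
  Event 13 (restock 23): 88 + 23 = 111
Final: stock = 111, total_sold = 47

Stock never reaches 0.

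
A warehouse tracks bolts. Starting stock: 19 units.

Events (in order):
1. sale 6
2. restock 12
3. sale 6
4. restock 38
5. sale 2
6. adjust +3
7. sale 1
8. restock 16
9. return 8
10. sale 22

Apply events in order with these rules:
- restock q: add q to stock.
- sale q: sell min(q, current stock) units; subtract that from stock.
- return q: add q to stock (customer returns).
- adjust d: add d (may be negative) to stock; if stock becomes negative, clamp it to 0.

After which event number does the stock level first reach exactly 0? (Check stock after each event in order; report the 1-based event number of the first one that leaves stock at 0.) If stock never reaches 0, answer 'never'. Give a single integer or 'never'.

Answer: never

Derivation:
Processing events:
Start: stock = 19
  Event 1 (sale 6): sell min(6,19)=6. stock: 19 - 6 = 13. total_sold = 6
  Event 2 (restock 12): 13 + 12 = 25
  Event 3 (sale 6): sell min(6,25)=6. stock: 25 - 6 = 19. total_sold = 12
  Event 4 (restock 38): 19 + 38 = 57
  Event 5 (sale 2): sell min(2,57)=2. stock: 57 - 2 = 55. total_sold = 14
  Event 6 (adjust +3): 55 + 3 = 58
  Event 7 (sale 1): sell min(1,58)=1. stock: 58 - 1 = 57. total_sold = 15
  Event 8 (restock 16): 57 + 16 = 73
  Event 9 (return 8): 73 + 8 = 81
  Event 10 (sale 22): sell min(22,81)=22. stock: 81 - 22 = 59. total_sold = 37
Final: stock = 59, total_sold = 37

Stock never reaches 0.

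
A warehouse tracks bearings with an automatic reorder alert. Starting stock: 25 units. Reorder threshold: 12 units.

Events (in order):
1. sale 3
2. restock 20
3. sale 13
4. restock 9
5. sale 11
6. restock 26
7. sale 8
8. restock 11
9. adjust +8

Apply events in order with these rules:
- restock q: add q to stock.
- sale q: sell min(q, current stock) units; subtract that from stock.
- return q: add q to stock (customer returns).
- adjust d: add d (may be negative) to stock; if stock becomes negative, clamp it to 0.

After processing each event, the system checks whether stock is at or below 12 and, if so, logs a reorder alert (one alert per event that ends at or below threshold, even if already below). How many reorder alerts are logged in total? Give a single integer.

Processing events:
Start: stock = 25
  Event 1 (sale 3): sell min(3,25)=3. stock: 25 - 3 = 22. total_sold = 3
  Event 2 (restock 20): 22 + 20 = 42
  Event 3 (sale 13): sell min(13,42)=13. stock: 42 - 13 = 29. total_sold = 16
  Event 4 (restock 9): 29 + 9 = 38
  Event 5 (sale 11): sell min(11,38)=11. stock: 38 - 11 = 27. total_sold = 27
  Event 6 (restock 26): 27 + 26 = 53
  Event 7 (sale 8): sell min(8,53)=8. stock: 53 - 8 = 45. total_sold = 35
  Event 8 (restock 11): 45 + 11 = 56
  Event 9 (adjust +8): 56 + 8 = 64
Final: stock = 64, total_sold = 35

Checking against threshold 12:
  After event 1: stock=22 > 12
  After event 2: stock=42 > 12
  After event 3: stock=29 > 12
  After event 4: stock=38 > 12
  After event 5: stock=27 > 12
  After event 6: stock=53 > 12
  After event 7: stock=45 > 12
  After event 8: stock=56 > 12
  After event 9: stock=64 > 12
Alert events: []. Count = 0

Answer: 0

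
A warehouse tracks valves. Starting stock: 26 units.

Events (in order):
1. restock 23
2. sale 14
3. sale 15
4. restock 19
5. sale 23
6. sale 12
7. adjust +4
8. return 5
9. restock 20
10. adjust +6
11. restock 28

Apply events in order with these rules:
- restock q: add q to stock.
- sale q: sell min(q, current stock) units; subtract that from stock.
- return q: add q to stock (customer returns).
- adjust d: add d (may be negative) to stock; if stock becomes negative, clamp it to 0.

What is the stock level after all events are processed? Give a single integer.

Answer: 67

Derivation:
Processing events:
Start: stock = 26
  Event 1 (restock 23): 26 + 23 = 49
  Event 2 (sale 14): sell min(14,49)=14. stock: 49 - 14 = 35. total_sold = 14
  Event 3 (sale 15): sell min(15,35)=15. stock: 35 - 15 = 20. total_sold = 29
  Event 4 (restock 19): 20 + 19 = 39
  Event 5 (sale 23): sell min(23,39)=23. stock: 39 - 23 = 16. total_sold = 52
  Event 6 (sale 12): sell min(12,16)=12. stock: 16 - 12 = 4. total_sold = 64
  Event 7 (adjust +4): 4 + 4 = 8
  Event 8 (return 5): 8 + 5 = 13
  Event 9 (restock 20): 13 + 20 = 33
  Event 10 (adjust +6): 33 + 6 = 39
  Event 11 (restock 28): 39 + 28 = 67
Final: stock = 67, total_sold = 64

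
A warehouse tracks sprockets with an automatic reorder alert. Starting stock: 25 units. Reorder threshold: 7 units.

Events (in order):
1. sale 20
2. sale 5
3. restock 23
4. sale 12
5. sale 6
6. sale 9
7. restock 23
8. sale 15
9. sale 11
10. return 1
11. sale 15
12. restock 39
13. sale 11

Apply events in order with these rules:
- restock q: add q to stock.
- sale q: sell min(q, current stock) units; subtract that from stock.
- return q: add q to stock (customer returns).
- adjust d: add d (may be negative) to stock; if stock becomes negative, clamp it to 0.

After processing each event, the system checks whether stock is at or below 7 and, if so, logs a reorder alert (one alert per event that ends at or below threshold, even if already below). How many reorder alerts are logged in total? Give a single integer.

Answer: 7

Derivation:
Processing events:
Start: stock = 25
  Event 1 (sale 20): sell min(20,25)=20. stock: 25 - 20 = 5. total_sold = 20
  Event 2 (sale 5): sell min(5,5)=5. stock: 5 - 5 = 0. total_sold = 25
  Event 3 (restock 23): 0 + 23 = 23
  Event 4 (sale 12): sell min(12,23)=12. stock: 23 - 12 = 11. total_sold = 37
  Event 5 (sale 6): sell min(6,11)=6. stock: 11 - 6 = 5. total_sold = 43
  Event 6 (sale 9): sell min(9,5)=5. stock: 5 - 5 = 0. total_sold = 48
  Event 7 (restock 23): 0 + 23 = 23
  Event 8 (sale 15): sell min(15,23)=15. stock: 23 - 15 = 8. total_sold = 63
  Event 9 (sale 11): sell min(11,8)=8. stock: 8 - 8 = 0. total_sold = 71
  Event 10 (return 1): 0 + 1 = 1
  Event 11 (sale 15): sell min(15,1)=1. stock: 1 - 1 = 0. total_sold = 72
  Event 12 (restock 39): 0 + 39 = 39
  Event 13 (sale 11): sell min(11,39)=11. stock: 39 - 11 = 28. total_sold = 83
Final: stock = 28, total_sold = 83

Checking against threshold 7:
  After event 1: stock=5 <= 7 -> ALERT
  After event 2: stock=0 <= 7 -> ALERT
  After event 3: stock=23 > 7
  After event 4: stock=11 > 7
  After event 5: stock=5 <= 7 -> ALERT
  After event 6: stock=0 <= 7 -> ALERT
  After event 7: stock=23 > 7
  After event 8: stock=8 > 7
  After event 9: stock=0 <= 7 -> ALERT
  After event 10: stock=1 <= 7 -> ALERT
  After event 11: stock=0 <= 7 -> ALERT
  After event 12: stock=39 > 7
  After event 13: stock=28 > 7
Alert events: [1, 2, 5, 6, 9, 10, 11]. Count = 7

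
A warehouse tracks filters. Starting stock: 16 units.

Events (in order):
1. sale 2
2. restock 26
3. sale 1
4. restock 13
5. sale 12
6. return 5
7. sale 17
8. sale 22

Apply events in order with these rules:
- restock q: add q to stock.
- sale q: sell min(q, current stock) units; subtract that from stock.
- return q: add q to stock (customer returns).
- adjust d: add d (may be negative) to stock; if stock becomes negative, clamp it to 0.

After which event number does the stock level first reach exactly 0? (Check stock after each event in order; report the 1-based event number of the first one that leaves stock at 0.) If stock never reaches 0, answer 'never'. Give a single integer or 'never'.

Answer: never

Derivation:
Processing events:
Start: stock = 16
  Event 1 (sale 2): sell min(2,16)=2. stock: 16 - 2 = 14. total_sold = 2
  Event 2 (restock 26): 14 + 26 = 40
  Event 3 (sale 1): sell min(1,40)=1. stock: 40 - 1 = 39. total_sold = 3
  Event 4 (restock 13): 39 + 13 = 52
  Event 5 (sale 12): sell min(12,52)=12. stock: 52 - 12 = 40. total_sold = 15
  Event 6 (return 5): 40 + 5 = 45
  Event 7 (sale 17): sell min(17,45)=17. stock: 45 - 17 = 28. total_sold = 32
  Event 8 (sale 22): sell min(22,28)=22. stock: 28 - 22 = 6. total_sold = 54
Final: stock = 6, total_sold = 54

Stock never reaches 0.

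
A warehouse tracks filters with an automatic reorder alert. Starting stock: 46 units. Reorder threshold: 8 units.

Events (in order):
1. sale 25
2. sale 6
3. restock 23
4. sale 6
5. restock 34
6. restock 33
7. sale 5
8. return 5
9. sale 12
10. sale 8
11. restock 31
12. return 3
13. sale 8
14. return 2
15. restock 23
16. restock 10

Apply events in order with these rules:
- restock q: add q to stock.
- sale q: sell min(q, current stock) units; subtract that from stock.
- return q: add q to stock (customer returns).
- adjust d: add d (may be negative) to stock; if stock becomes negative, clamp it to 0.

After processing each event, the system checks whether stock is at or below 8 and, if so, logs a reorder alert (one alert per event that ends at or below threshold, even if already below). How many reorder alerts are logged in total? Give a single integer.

Answer: 0

Derivation:
Processing events:
Start: stock = 46
  Event 1 (sale 25): sell min(25,46)=25. stock: 46 - 25 = 21. total_sold = 25
  Event 2 (sale 6): sell min(6,21)=6. stock: 21 - 6 = 15. total_sold = 31
  Event 3 (restock 23): 15 + 23 = 38
  Event 4 (sale 6): sell min(6,38)=6. stock: 38 - 6 = 32. total_sold = 37
  Event 5 (restock 34): 32 + 34 = 66
  Event 6 (restock 33): 66 + 33 = 99
  Event 7 (sale 5): sell min(5,99)=5. stock: 99 - 5 = 94. total_sold = 42
  Event 8 (return 5): 94 + 5 = 99
  Event 9 (sale 12): sell min(12,99)=12. stock: 99 - 12 = 87. total_sold = 54
  Event 10 (sale 8): sell min(8,87)=8. stock: 87 - 8 = 79. total_sold = 62
  Event 11 (restock 31): 79 + 31 = 110
  Event 12 (return 3): 110 + 3 = 113
  Event 13 (sale 8): sell min(8,113)=8. stock: 113 - 8 = 105. total_sold = 70
  Event 14 (return 2): 105 + 2 = 107
  Event 15 (restock 23): 107 + 23 = 130
  Event 16 (restock 10): 130 + 10 = 140
Final: stock = 140, total_sold = 70

Checking against threshold 8:
  After event 1: stock=21 > 8
  After event 2: stock=15 > 8
  After event 3: stock=38 > 8
  After event 4: stock=32 > 8
  After event 5: stock=66 > 8
  After event 6: stock=99 > 8
  After event 7: stock=94 > 8
  After event 8: stock=99 > 8
  After event 9: stock=87 > 8
  After event 10: stock=79 > 8
  After event 11: stock=110 > 8
  After event 12: stock=113 > 8
  After event 13: stock=105 > 8
  After event 14: stock=107 > 8
  After event 15: stock=130 > 8
  After event 16: stock=140 > 8
Alert events: []. Count = 0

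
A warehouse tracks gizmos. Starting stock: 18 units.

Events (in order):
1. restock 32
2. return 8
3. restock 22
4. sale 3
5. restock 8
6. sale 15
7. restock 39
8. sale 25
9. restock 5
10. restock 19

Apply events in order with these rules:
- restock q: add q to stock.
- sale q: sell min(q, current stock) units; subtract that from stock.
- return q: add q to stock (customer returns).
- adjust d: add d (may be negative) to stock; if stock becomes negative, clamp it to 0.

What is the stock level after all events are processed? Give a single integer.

Answer: 108

Derivation:
Processing events:
Start: stock = 18
  Event 1 (restock 32): 18 + 32 = 50
  Event 2 (return 8): 50 + 8 = 58
  Event 3 (restock 22): 58 + 22 = 80
  Event 4 (sale 3): sell min(3,80)=3. stock: 80 - 3 = 77. total_sold = 3
  Event 5 (restock 8): 77 + 8 = 85
  Event 6 (sale 15): sell min(15,85)=15. stock: 85 - 15 = 70. total_sold = 18
  Event 7 (restock 39): 70 + 39 = 109
  Event 8 (sale 25): sell min(25,109)=25. stock: 109 - 25 = 84. total_sold = 43
  Event 9 (restock 5): 84 + 5 = 89
  Event 10 (restock 19): 89 + 19 = 108
Final: stock = 108, total_sold = 43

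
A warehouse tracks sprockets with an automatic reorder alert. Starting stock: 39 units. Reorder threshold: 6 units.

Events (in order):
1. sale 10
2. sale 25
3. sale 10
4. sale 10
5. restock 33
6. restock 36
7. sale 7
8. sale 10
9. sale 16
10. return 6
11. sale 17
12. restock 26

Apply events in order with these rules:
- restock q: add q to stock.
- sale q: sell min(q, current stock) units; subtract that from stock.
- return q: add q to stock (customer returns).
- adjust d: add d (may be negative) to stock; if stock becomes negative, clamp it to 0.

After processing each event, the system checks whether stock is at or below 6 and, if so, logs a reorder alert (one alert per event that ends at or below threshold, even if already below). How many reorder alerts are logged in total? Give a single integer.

Processing events:
Start: stock = 39
  Event 1 (sale 10): sell min(10,39)=10. stock: 39 - 10 = 29. total_sold = 10
  Event 2 (sale 25): sell min(25,29)=25. stock: 29 - 25 = 4. total_sold = 35
  Event 3 (sale 10): sell min(10,4)=4. stock: 4 - 4 = 0. total_sold = 39
  Event 4 (sale 10): sell min(10,0)=0. stock: 0 - 0 = 0. total_sold = 39
  Event 5 (restock 33): 0 + 33 = 33
  Event 6 (restock 36): 33 + 36 = 69
  Event 7 (sale 7): sell min(7,69)=7. stock: 69 - 7 = 62. total_sold = 46
  Event 8 (sale 10): sell min(10,62)=10. stock: 62 - 10 = 52. total_sold = 56
  Event 9 (sale 16): sell min(16,52)=16. stock: 52 - 16 = 36. total_sold = 72
  Event 10 (return 6): 36 + 6 = 42
  Event 11 (sale 17): sell min(17,42)=17. stock: 42 - 17 = 25. total_sold = 89
  Event 12 (restock 26): 25 + 26 = 51
Final: stock = 51, total_sold = 89

Checking against threshold 6:
  After event 1: stock=29 > 6
  After event 2: stock=4 <= 6 -> ALERT
  After event 3: stock=0 <= 6 -> ALERT
  After event 4: stock=0 <= 6 -> ALERT
  After event 5: stock=33 > 6
  After event 6: stock=69 > 6
  After event 7: stock=62 > 6
  After event 8: stock=52 > 6
  After event 9: stock=36 > 6
  After event 10: stock=42 > 6
  After event 11: stock=25 > 6
  After event 12: stock=51 > 6
Alert events: [2, 3, 4]. Count = 3

Answer: 3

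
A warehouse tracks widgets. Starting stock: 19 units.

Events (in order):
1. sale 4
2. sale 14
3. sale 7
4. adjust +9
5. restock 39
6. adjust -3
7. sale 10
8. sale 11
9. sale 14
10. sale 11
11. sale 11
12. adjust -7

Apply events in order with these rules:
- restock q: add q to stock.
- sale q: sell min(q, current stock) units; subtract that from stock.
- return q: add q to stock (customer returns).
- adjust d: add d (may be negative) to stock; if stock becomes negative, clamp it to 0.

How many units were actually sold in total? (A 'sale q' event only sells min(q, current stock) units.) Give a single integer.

Answer: 64

Derivation:
Processing events:
Start: stock = 19
  Event 1 (sale 4): sell min(4,19)=4. stock: 19 - 4 = 15. total_sold = 4
  Event 2 (sale 14): sell min(14,15)=14. stock: 15 - 14 = 1. total_sold = 18
  Event 3 (sale 7): sell min(7,1)=1. stock: 1 - 1 = 0. total_sold = 19
  Event 4 (adjust +9): 0 + 9 = 9
  Event 5 (restock 39): 9 + 39 = 48
  Event 6 (adjust -3): 48 + -3 = 45
  Event 7 (sale 10): sell min(10,45)=10. stock: 45 - 10 = 35. total_sold = 29
  Event 8 (sale 11): sell min(11,35)=11. stock: 35 - 11 = 24. total_sold = 40
  Event 9 (sale 14): sell min(14,24)=14. stock: 24 - 14 = 10. total_sold = 54
  Event 10 (sale 11): sell min(11,10)=10. stock: 10 - 10 = 0. total_sold = 64
  Event 11 (sale 11): sell min(11,0)=0. stock: 0 - 0 = 0. total_sold = 64
  Event 12 (adjust -7): 0 + -7 = 0 (clamped to 0)
Final: stock = 0, total_sold = 64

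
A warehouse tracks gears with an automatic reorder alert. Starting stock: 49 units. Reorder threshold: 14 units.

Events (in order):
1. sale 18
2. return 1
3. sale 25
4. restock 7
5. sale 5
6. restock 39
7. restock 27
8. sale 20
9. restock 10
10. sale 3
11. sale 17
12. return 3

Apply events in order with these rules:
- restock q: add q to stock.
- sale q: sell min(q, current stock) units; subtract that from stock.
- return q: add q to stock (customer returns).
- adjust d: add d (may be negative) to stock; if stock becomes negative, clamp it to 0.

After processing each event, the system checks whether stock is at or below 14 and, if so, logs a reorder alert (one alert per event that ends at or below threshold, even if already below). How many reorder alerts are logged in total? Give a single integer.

Processing events:
Start: stock = 49
  Event 1 (sale 18): sell min(18,49)=18. stock: 49 - 18 = 31. total_sold = 18
  Event 2 (return 1): 31 + 1 = 32
  Event 3 (sale 25): sell min(25,32)=25. stock: 32 - 25 = 7. total_sold = 43
  Event 4 (restock 7): 7 + 7 = 14
  Event 5 (sale 5): sell min(5,14)=5. stock: 14 - 5 = 9. total_sold = 48
  Event 6 (restock 39): 9 + 39 = 48
  Event 7 (restock 27): 48 + 27 = 75
  Event 8 (sale 20): sell min(20,75)=20. stock: 75 - 20 = 55. total_sold = 68
  Event 9 (restock 10): 55 + 10 = 65
  Event 10 (sale 3): sell min(3,65)=3. stock: 65 - 3 = 62. total_sold = 71
  Event 11 (sale 17): sell min(17,62)=17. stock: 62 - 17 = 45. total_sold = 88
  Event 12 (return 3): 45 + 3 = 48
Final: stock = 48, total_sold = 88

Checking against threshold 14:
  After event 1: stock=31 > 14
  After event 2: stock=32 > 14
  After event 3: stock=7 <= 14 -> ALERT
  After event 4: stock=14 <= 14 -> ALERT
  After event 5: stock=9 <= 14 -> ALERT
  After event 6: stock=48 > 14
  After event 7: stock=75 > 14
  After event 8: stock=55 > 14
  After event 9: stock=65 > 14
  After event 10: stock=62 > 14
  After event 11: stock=45 > 14
  After event 12: stock=48 > 14
Alert events: [3, 4, 5]. Count = 3

Answer: 3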